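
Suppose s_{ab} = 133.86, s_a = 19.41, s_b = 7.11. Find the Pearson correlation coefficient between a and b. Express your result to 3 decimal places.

0.970

r = Cov(a,b) / (s_a · s_b) = 133.86 / (19.41 × 7.11)
  = 133.86 / 138.0051 ≈ 0.970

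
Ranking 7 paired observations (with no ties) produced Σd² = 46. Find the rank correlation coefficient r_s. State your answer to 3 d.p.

0.179

ρ = 1 − 6Σd² / [n(n²−1)] = 1 − 6×46 / (7×48)
  = 1 − 276/336 = 1 − 0.8214 ≈ 0.179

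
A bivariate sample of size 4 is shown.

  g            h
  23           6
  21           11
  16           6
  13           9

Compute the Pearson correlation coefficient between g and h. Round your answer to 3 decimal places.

-0.060

n = 4, Σg = 73, Σh = 32, Σg² = 1395, Σh² = 274, Σgh = 582
nΣgh − ΣgΣh = 2328 − 2336 = -8
nΣg² − (Σg)² = 5580 − 5329 = 251; nΣh² − (Σh)² = 1096 − 1024 = 72
r = -8 / √(251 × 72) = -8 / 134.4321 ≈ -0.060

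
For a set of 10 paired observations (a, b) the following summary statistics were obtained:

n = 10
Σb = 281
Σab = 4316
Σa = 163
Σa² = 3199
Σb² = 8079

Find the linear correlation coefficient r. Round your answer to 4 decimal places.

-0.8394

r = (nΣab − ΣaΣb) / √[(nΣa² − (Σa)²)(nΣb² − (Σb)²)]
Numerator: 10×4316 − 163×281 = -2643
Denominator: √[(31990 − 26569)(80790 − 78961)] = √[5421 × 1829] = 3148.8107
r = -2643 / 3148.8107 ≈ -0.8394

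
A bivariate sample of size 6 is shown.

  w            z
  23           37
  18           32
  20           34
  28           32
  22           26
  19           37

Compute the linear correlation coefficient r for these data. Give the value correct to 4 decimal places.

-0.1620

n = 6, Σw = 130, Σz = 198, Σw² = 2882, Σz² = 6618, Σwz = 4278
nΣwz − ΣwΣz = 25668 − 25740 = -72
nΣw² − (Σw)² = 17292 − 16900 = 392; nΣz² − (Σz)² = 39708 − 39204 = 504
r = -72 / √(392 × 504) = -72 / 444.4862 ≈ -0.1620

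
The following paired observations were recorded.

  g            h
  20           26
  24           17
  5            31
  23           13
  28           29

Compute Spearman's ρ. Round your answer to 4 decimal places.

Rank g: 2, 4, 1, 3, 5
Rank h: 3, 2, 5, 1, 4
d = rank(g) − rank(h): -1, 2, -4, 2, 1; Σd² = 26
ρ = 1 − 6Σd² / [n(n²−1)] = 1 − 6×26 / (5×24) = 1 − 156/120 ≈ -0.3000

-0.3000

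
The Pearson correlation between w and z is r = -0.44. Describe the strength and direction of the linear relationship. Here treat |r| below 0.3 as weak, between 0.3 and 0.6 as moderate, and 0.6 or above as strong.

r = -0.44 < 0 so the relationship is negative.
|r| = 0.44, which falls in the moderate range.

moderate negative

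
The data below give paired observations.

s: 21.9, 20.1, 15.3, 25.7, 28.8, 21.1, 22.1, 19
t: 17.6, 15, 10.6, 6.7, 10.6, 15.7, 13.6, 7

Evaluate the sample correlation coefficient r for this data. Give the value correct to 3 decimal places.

-0.121

n = 8, Σs = 174, Σt = 96.8, Σs² = 3902.26, Σt² = 1284.82, Σst = 2091.42
nΣst − ΣsΣt = 16731.36 − 16843.2 = -111.84
nΣs² − (Σs)² = 31218.08 − 30276 = 942.08; nΣt² − (Σt)² = 10278.56 − 9370.24 = 908.32
r = -111.84 / √(942.08 × 908.32) = -111.84 / 925.0460 ≈ -0.121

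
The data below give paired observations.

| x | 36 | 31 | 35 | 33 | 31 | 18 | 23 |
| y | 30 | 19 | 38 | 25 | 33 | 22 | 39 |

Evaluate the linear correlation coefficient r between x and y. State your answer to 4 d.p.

n = 7, Σx = 207, Σy = 206, Σx² = 6385, Σy² = 6424, Σxy = 6140
nΣxy − ΣxΣy = 42980 − 42642 = 338
nΣx² − (Σx)² = 44695 − 42849 = 1846; nΣy² − (Σy)² = 44968 − 42436 = 2532
r = 338 / √(1846 × 2532) = 338 / 2161.9602 ≈ 0.1563

0.1563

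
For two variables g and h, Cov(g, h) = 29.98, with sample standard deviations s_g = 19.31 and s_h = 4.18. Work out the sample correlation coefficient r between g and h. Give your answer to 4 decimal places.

r = Cov(g,h) / (s_g · s_h) = 29.98 / (19.31 × 4.18)
  = 29.98 / 80.7158 ≈ 0.3714

0.3714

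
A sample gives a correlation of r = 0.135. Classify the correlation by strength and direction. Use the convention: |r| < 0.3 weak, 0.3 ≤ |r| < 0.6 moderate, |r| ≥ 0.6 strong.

r = 0.135 > 0 so the relationship is positive.
|r| = 0.135, which falls in the weak range.

weak positive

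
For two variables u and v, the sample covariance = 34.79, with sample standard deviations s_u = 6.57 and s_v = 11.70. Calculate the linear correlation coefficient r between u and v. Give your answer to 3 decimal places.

r = Cov(u,v) / (s_u · s_v) = 34.79 / (6.57 × 11.70)
  = 34.79 / 76.8690 ≈ 0.453

0.453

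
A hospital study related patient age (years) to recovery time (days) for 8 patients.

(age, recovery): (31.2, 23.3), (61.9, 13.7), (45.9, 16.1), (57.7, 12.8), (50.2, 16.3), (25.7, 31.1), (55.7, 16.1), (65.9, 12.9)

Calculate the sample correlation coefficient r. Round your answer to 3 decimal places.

-0.934

n = 8, Σx = 394.2, Σy = 142.3, Σx² = 20866.98, Σy² = 2812.15, Σxy = 6416.95
nΣxy − ΣxΣy = 51335.6 − 56094.66 = -4759.06
nΣx² − (Σx)² = 166935.84 − 155393.64 = 11542.2; nΣy² − (Σy)² = 22497.2 − 20249.29 = 2247.91
r = -4759.06 / √(11542.2 × 2247.91) = -4759.06 / 5093.7046 ≈ -0.934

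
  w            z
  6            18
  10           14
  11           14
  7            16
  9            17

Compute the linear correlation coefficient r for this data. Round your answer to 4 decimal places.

-0.8357

n = 5, Σw = 43, Σz = 79, Σw² = 387, Σz² = 1261, Σwz = 667
nΣwz − ΣwΣz = 3335 − 3397 = -62
nΣw² − (Σw)² = 1935 − 1849 = 86; nΣz² − (Σz)² = 6305 − 6241 = 64
r = -62 / √(86 × 64) = -62 / 74.1889 ≈ -0.8357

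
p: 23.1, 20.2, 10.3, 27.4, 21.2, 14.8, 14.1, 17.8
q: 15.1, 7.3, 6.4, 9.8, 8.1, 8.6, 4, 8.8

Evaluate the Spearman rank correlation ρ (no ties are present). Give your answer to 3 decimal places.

0.762

Rank p: 7, 5, 1, 8, 6, 3, 2, 4
Rank q: 8, 3, 2, 7, 4, 5, 1, 6
d = rank(p) − rank(q): -1, 2, -1, 1, 2, -2, 1, -2; Σd² = 20
ρ = 1 − 6Σd² / [n(n²−1)] = 1 − 6×20 / (8×63) = 1 − 120/504 ≈ 0.762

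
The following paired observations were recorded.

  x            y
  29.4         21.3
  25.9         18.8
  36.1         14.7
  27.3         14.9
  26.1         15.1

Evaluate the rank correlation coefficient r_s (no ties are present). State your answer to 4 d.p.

-0.4000

Rank x: 4, 1, 5, 3, 2
Rank y: 5, 4, 1, 2, 3
d = rank(x) − rank(y): -1, -3, 4, 1, -1; Σd² = 28
ρ = 1 − 6Σd² / [n(n²−1)] = 1 − 6×28 / (5×24) = 1 − 168/120 ≈ -0.4000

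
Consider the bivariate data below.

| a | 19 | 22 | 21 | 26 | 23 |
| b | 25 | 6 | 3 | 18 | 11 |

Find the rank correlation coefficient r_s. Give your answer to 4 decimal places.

Rank a: 1, 3, 2, 5, 4
Rank b: 5, 2, 1, 4, 3
d = rank(a) − rank(b): -4, 1, 1, 1, 1; Σd² = 20
ρ = 1 − 6Σd² / [n(n²−1)] = 1 − 6×20 / (5×24) = 1 − 120/120 ≈ 0.0000

0.0000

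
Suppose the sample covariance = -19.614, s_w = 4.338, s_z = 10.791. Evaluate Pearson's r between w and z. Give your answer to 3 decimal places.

r = Cov(w,z) / (s_w · s_z) = -19.614 / (4.338 × 10.791)
  = -19.614 / 46.8114 ≈ -0.419

-0.419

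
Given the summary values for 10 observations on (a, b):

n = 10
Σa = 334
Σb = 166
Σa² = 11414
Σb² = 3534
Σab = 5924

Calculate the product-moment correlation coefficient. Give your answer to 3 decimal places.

r = (nΣab − ΣaΣb) / √[(nΣa² − (Σa)²)(nΣb² − (Σb)²)]
Numerator: 10×5924 − 334×166 = 3796
Denominator: √[(114140 − 111556)(35340 − 27556)] = √[2584 × 7784] = 4484.8474
r = 3796 / 4484.8474 ≈ 0.846

0.846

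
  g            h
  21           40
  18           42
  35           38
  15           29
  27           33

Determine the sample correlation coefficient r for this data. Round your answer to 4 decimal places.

0.1750

n = 5, Σg = 116, Σh = 182, Σg² = 2944, Σh² = 6738, Σgh = 4252
nΣgh − ΣgΣh = 21260 − 21112 = 148
nΣg² − (Σg)² = 14720 − 13456 = 1264; nΣh² − (Σh)² = 33690 − 33124 = 566
r = 148 / √(1264 × 566) = 148 / 845.8274 ≈ 0.1750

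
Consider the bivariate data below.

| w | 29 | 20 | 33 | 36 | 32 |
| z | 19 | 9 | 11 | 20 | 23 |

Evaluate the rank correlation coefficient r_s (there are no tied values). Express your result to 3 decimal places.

Rank w: 2, 1, 4, 5, 3
Rank z: 3, 1, 2, 4, 5
d = rank(w) − rank(z): -1, 0, 2, 1, -2; Σd² = 10
ρ = 1 − 6Σd² / [n(n²−1)] = 1 − 6×10 / (5×24) = 1 − 60/120 ≈ 0.500

0.500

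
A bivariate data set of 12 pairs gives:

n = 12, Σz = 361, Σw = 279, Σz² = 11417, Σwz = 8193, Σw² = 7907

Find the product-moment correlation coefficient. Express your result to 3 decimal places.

-0.225

r = (nΣwz − ΣwΣz) / √[(nΣw² − (Σw)²)(nΣz² − (Σz)²)]
Numerator: 12×8193 − 279×361 = -2403
Denominator: √[(94884 − 77841)(137004 − 130321)] = √[17043 × 6683] = 10672.3179
r = -2403 / 10672.3179 ≈ -0.225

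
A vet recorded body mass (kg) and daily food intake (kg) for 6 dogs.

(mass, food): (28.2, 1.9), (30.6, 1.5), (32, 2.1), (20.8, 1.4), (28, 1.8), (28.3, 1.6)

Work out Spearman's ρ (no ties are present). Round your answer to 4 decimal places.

0.4857

Rank mass: 3, 5, 6, 1, 2, 4
Rank food: 5, 2, 6, 1, 4, 3
d = rank(mass) − rank(food): -2, 3, 0, 0, -2, 1; Σd² = 18
ρ = 1 − 6Σd² / [n(n²−1)] = 1 − 6×18 / (6×35) = 1 − 108/210 ≈ 0.4857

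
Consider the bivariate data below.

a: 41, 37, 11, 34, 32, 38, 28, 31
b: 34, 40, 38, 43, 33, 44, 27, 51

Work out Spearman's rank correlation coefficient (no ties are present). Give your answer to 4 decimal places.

0.2143

Rank a: 8, 6, 1, 5, 4, 7, 2, 3
Rank b: 3, 5, 4, 6, 2, 7, 1, 8
d = rank(a) − rank(b): 5, 1, -3, -1, 2, 0, 1, -5; Σd² = 66
ρ = 1 − 6Σd² / [n(n²−1)] = 1 − 6×66 / (8×63) = 1 − 396/504 ≈ 0.2143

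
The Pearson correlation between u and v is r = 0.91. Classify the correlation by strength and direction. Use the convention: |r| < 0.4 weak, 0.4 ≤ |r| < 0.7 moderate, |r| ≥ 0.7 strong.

strong positive

r = 0.91 > 0 so the relationship is positive.
|r| = 0.91, which falls in the strong range.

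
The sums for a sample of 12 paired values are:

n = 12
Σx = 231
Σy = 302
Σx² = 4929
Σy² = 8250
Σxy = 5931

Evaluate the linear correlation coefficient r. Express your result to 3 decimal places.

r = (nΣxy − ΣxΣy) / √[(nΣx² − (Σx)²)(nΣy² − (Σy)²)]
Numerator: 12×5931 − 231×302 = 1410
Denominator: √[(59148 − 53361)(99000 − 91204)] = √[5787 × 7796] = 6716.8037
r = 1410 / 6716.8037 ≈ 0.210

0.210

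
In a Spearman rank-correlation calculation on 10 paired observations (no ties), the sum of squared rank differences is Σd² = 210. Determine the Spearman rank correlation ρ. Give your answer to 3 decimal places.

ρ = 1 − 6Σd² / [n(n²−1)] = 1 − 6×210 / (10×99)
  = 1 − 1260/990 = 1 − 1.2727 ≈ -0.273

-0.273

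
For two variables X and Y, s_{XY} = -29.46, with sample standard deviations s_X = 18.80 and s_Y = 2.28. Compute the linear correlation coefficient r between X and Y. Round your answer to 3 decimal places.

r = Cov(X,Y) / (s_X · s_Y) = -29.46 / (18.80 × 2.28)
  = -29.46 / 42.8640 ≈ -0.687

-0.687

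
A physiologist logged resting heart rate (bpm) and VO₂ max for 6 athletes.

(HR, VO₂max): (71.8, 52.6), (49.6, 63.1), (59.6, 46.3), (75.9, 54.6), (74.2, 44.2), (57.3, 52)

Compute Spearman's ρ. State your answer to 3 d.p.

-0.257

Rank HR: 4, 1, 3, 6, 5, 2
Rank VO₂max: 4, 6, 2, 5, 1, 3
d = rank(HR) − rank(VO₂max): 0, -5, 1, 1, 4, -1; Σd² = 44
ρ = 1 − 6Σd² / [n(n²−1)] = 1 − 6×44 / (6×35) = 1 − 264/210 ≈ -0.257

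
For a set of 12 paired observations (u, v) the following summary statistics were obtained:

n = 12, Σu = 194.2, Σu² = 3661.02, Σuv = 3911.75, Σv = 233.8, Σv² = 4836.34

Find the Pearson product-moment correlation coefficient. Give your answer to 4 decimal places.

0.3356

r = (nΣuv − ΣuΣv) / √[(nΣu² − (Σu)²)(nΣv² − (Σv)²)]
Numerator: 12×3911.75 − 194.2×233.8 = 1537.04
Denominator: √[(43932.24 − 37713.64)(58036.08 − 54662.44)] = √[6218.6 × 3373.64] = 4580.3185
r = 1537.04 / 4580.3185 ≈ 0.3356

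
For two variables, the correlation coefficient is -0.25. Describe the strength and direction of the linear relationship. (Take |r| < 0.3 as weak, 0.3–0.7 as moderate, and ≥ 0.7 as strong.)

r = -0.25 < 0 so the relationship is negative.
|r| = 0.25, which falls in the weak range.

weak negative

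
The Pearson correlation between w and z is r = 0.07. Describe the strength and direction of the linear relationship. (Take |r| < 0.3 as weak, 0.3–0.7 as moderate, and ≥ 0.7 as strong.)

r = 0.07 > 0 so the relationship is positive.
|r| = 0.07, which falls in the weak range.

weak positive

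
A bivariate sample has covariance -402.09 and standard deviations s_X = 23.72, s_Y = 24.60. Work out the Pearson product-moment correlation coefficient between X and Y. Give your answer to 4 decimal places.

-0.6891

r = Cov(X,Y) / (s_X · s_Y) = -402.09 / (23.72 × 24.60)
  = -402.09 / 583.5120 ≈ -0.6891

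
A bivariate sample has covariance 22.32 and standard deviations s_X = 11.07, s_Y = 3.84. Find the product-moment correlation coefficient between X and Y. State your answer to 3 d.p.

r = Cov(X,Y) / (s_X · s_Y) = 22.32 / (11.07 × 3.84)
  = 22.32 / 42.5088 ≈ 0.525

0.525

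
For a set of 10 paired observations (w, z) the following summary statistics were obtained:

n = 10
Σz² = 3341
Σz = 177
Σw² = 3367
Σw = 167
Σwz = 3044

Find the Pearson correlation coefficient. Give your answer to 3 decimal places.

0.254

r = (nΣwz − ΣwΣz) / √[(nΣw² − (Σw)²)(nΣz² − (Σz)²)]
Numerator: 10×3044 − 167×177 = 881
Denominator: √[(33670 − 27889)(33410 − 31329)] = √[5781 × 2081] = 3468.4667
r = 881 / 3468.4667 ≈ 0.254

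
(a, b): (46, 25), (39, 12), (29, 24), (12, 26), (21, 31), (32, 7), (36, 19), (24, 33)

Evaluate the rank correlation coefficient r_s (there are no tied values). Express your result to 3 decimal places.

Rank a: 8, 7, 4, 1, 2, 5, 6, 3
Rank b: 5, 2, 4, 6, 7, 1, 3, 8
d = rank(a) − rank(b): 3, 5, 0, -5, -5, 4, 3, -5; Σd² = 134
ρ = 1 − 6Σd² / [n(n²−1)] = 1 − 6×134 / (8×63) = 1 − 804/504 ≈ -0.595

-0.595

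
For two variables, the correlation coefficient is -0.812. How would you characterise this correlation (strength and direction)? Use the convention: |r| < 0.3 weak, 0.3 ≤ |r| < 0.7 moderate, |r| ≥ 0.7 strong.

strong negative

r = -0.812 < 0 so the relationship is negative.
|r| = 0.812, which falls in the strong range.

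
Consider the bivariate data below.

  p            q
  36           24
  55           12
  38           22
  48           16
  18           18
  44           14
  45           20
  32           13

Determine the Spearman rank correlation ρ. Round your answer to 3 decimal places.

-0.333

Rank p: 3, 8, 4, 7, 1, 5, 6, 2
Rank q: 8, 1, 7, 4, 5, 3, 6, 2
d = rank(p) − rank(q): -5, 7, -3, 3, -4, 2, 0, 0; Σd² = 112
ρ = 1 − 6Σd² / [n(n²−1)] = 1 − 6×112 / (8×63) = 1 − 672/504 ≈ -0.333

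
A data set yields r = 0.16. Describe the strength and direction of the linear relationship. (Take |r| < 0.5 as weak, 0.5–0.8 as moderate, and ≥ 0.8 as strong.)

weak positive

r = 0.16 > 0 so the relationship is positive.
|r| = 0.16, which falls in the weak range.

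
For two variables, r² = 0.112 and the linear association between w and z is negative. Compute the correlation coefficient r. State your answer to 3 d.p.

|r| = √0.112 = 0.335
The association is negative, so r = −0.335.

-0.335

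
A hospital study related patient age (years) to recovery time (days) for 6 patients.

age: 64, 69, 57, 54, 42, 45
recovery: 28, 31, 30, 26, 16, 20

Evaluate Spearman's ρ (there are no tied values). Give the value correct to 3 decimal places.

Rank age: 5, 6, 4, 3, 1, 2
Rank recovery: 4, 6, 5, 3, 1, 2
d = rank(age) − rank(recovery): 1, 0, -1, 0, 0, 0; Σd² = 2
ρ = 1 − 6Σd² / [n(n²−1)] = 1 − 6×2 / (6×35) = 1 − 12/210 ≈ 0.943

0.943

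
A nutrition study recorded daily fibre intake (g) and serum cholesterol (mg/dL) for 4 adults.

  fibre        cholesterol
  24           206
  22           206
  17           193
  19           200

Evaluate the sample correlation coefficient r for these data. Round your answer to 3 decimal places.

0.945

n = 4, Σx = 82, Σy = 805, Σx² = 1710, Σy² = 162121, Σxy = 16557
nΣxy − ΣxΣy = 66228 − 66010 = 218
nΣx² − (Σx)² = 6840 − 6724 = 116; nΣy² − (Σy)² = 648484 − 648025 = 459
r = 218 / √(116 × 459) = 218 / 230.7466 ≈ 0.945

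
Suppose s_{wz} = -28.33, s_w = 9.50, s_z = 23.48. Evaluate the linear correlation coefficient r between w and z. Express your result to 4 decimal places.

-0.1270

r = Cov(w,z) / (s_w · s_z) = -28.33 / (9.50 × 23.48)
  = -28.33 / 223.0600 ≈ -0.1270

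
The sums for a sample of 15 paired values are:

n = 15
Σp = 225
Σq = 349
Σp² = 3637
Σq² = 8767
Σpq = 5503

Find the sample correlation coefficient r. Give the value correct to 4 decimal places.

r = (nΣpq − ΣpΣq) / √[(nΣp² − (Σp)²)(nΣq² − (Σq)²)]
Numerator: 15×5503 − 225×349 = 4020
Denominator: √[(54555 − 50625)(131505 − 121801)] = √[3930 × 9704] = 6175.4935
r = 4020 / 6175.4935 ≈ 0.6510

0.6510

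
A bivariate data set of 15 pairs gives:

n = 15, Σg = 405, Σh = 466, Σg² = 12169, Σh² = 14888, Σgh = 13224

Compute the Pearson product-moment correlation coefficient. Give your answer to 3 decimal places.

r = (nΣgh − ΣgΣh) / √[(nΣg² − (Σg)²)(nΣh² − (Σh)²)]
Numerator: 15×13224 − 405×466 = 9630
Denominator: √[(182535 − 164025)(223320 − 217156)] = √[18510 × 6164] = 10681.5561
r = 9630 / 10681.5561 ≈ 0.902

0.902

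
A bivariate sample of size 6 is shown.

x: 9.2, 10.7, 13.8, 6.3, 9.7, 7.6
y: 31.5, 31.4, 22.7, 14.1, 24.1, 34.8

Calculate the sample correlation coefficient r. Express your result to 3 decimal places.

n = 6, Σx = 57.3, Σy = 158.6, Σx² = 581.11, Σy² = 4484.16, Σxy = 1526.12
nΣxy − ΣxΣy = 9156.72 − 9087.78 = 68.94
nΣx² − (Σx)² = 3486.66 − 3283.29 = 203.37; nΣy² − (Σy)² = 26904.96 − 25153.96 = 1751
r = 68.94 / √(203.37 × 1751) = 68.94 / 596.7419 ≈ 0.116

0.116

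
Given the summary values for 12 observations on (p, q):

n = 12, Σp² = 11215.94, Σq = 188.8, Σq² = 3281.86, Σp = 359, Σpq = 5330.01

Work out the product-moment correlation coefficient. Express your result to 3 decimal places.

-0.827

r = (nΣpq − ΣpΣq) / √[(nΣp² − (Σp)²)(nΣq² − (Σq)²)]
Numerator: 12×5330.01 − 359×188.8 = -3819.08
Denominator: √[(134591.28 − 128881)(39382.32 − 35645.44)] = √[5710.28 × 3736.88] = 4619.3756
r = -3819.08 / 4619.3756 ≈ -0.827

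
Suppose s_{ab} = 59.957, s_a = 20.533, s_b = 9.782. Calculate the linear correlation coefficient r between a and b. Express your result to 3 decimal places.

0.299

r = Cov(a,b) / (s_a · s_b) = 59.957 / (20.533 × 9.782)
  = 59.957 / 200.8538 ≈ 0.299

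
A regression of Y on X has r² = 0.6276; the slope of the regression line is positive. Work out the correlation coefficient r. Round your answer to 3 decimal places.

|r| = √0.6276 = 0.792
The association is positive, so r = 0.792.

0.792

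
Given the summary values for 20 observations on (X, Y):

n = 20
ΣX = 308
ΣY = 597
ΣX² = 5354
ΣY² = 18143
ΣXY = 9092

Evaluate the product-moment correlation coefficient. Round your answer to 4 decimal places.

r = (nΣXY − ΣXΣY) / √[(nΣX² − (ΣX)²)(nΣY² − (ΣY)²)]
Numerator: 20×9092 − 308×597 = -2036
Denominator: √[(107080 − 94864)(362860 − 356409)] = √[12216 × 6451] = 8877.2415
r = -2036 / 8877.2415 ≈ -0.2294

-0.2294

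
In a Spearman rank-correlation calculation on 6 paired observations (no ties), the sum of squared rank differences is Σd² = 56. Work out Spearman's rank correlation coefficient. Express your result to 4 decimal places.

-0.6000

ρ = 1 − 6Σd² / [n(n²−1)] = 1 − 6×56 / (6×35)
  = 1 − 336/210 = 1 − 1.60000 ≈ -0.6000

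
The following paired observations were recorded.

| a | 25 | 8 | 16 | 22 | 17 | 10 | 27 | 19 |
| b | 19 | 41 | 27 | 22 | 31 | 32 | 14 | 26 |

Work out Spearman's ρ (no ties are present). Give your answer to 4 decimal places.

Rank a: 7, 1, 3, 6, 4, 2, 8, 5
Rank b: 2, 8, 5, 3, 6, 7, 1, 4
d = rank(a) − rank(b): 5, -7, -2, 3, -2, -5, 7, 1; Σd² = 166
ρ = 1 − 6Σd² / [n(n²−1)] = 1 − 6×166 / (8×63) = 1 − 996/504 ≈ -0.9762

-0.9762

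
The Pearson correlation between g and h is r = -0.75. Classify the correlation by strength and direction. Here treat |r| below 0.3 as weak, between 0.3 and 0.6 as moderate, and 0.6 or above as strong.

strong negative

r = -0.75 < 0 so the relationship is negative.
|r| = 0.75, which falls in the strong range.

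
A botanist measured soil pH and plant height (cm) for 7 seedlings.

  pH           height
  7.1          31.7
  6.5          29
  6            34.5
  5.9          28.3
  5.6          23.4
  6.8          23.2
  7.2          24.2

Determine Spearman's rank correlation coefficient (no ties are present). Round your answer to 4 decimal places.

Rank pH: 6, 4, 3, 2, 1, 5, 7
Rank height: 6, 5, 7, 4, 2, 1, 3
d = rank(pH) − rank(height): 0, -1, -4, -2, -1, 4, 4; Σd² = 54
ρ = 1 − 6Σd² / [n(n²−1)] = 1 − 6×54 / (7×48) = 1 − 324/336 ≈ 0.0357

0.0357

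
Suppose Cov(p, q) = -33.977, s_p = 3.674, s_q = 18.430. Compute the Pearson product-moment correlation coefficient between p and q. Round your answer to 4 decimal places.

r = Cov(p,q) / (s_p · s_q) = -33.977 / (3.674 × 18.430)
  = -33.977 / 67.7118 ≈ -0.5018

-0.5018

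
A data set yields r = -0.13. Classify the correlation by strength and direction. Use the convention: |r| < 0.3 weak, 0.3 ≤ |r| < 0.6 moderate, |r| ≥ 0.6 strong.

weak negative

r = -0.13 < 0 so the relationship is negative.
|r| = 0.13, which falls in the weak range.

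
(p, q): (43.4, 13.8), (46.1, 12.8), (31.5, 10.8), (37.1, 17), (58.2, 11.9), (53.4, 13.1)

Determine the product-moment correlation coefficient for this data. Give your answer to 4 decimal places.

-0.1618

n = 6, Σp = 269.7, Σq = 79.4, Σp² = 12616.23, Σq² = 1073.14, Σpq = 3552.02
nΣpq − ΣpΣq = 21312.12 − 21414.18 = -102.06
nΣp² − (Σp)² = 75697.38 − 72738.09 = 2959.29; nΣq² − (Σq)² = 6438.84 − 6304.36 = 134.48
r = -102.06 / √(2959.29 × 134.48) = -102.06 / 630.8449 ≈ -0.1618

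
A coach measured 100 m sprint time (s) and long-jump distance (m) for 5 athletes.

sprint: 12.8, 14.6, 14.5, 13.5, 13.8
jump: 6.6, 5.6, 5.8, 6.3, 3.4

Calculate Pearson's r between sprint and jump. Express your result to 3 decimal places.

n = 5, Σx = 69.2, Σy = 27.7, Σx² = 959.94, Σy² = 159.81, Σxy = 382.31
nΣxy − ΣxΣy = 1911.55 − 1916.84 = -5.29
nΣx² − (Σx)² = 4799.7 − 4788.64 = 11.06; nΣy² − (Σy)² = 799.05 − 767.29 = 31.76
r = -5.29 / √(11.06 × 31.76) = -5.29 / 18.7421 ≈ -0.282

-0.282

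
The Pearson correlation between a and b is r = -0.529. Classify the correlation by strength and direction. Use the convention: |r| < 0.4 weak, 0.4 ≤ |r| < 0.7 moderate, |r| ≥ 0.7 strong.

r = -0.529 < 0 so the relationship is negative.
|r| = 0.529, which falls in the moderate range.

moderate negative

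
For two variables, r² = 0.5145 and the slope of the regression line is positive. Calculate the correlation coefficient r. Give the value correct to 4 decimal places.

|r| = √0.5145 = 0.7173
The association is positive, so r = 0.7173.

0.7173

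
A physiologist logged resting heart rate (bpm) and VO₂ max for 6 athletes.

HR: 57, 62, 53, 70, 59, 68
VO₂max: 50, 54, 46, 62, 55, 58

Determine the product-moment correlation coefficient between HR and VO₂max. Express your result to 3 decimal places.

0.958

n = 6, Σx = 369, Σy = 325, Σx² = 22907, Σy² = 17765, Σxy = 20165
nΣxy − ΣxΣy = 120990 − 119925 = 1065
nΣx² − (Σx)² = 137442 − 136161 = 1281; nΣy² − (Σy)² = 106590 − 105625 = 965
r = 1065 / √(1281 × 965) = 1065 / 1111.8296 ≈ 0.958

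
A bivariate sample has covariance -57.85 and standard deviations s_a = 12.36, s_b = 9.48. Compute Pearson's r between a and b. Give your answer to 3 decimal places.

-0.494

r = Cov(a,b) / (s_a · s_b) = -57.85 / (12.36 × 9.48)
  = -57.85 / 117.1728 ≈ -0.494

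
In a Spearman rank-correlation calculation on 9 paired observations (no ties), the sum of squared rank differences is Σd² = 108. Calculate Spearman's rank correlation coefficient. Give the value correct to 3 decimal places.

ρ = 1 − 6Σd² / [n(n²−1)] = 1 − 6×108 / (9×80)
  = 1 − 648/720 = 1 − 0.9000 ≈ 0.100

0.100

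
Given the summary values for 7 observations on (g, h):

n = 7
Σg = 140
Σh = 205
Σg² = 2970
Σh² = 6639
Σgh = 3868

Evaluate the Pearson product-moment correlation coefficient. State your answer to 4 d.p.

-0.7059

r = (nΣgh − ΣgΣh) / √[(nΣg² − (Σg)²)(nΣh² − (Σh)²)]
Numerator: 7×3868 − 140×205 = -1624
Denominator: √[(20790 − 19600)(46473 − 42025)] = √[1190 × 4448] = 2300.6782
r = -1624 / 2300.6782 ≈ -0.7059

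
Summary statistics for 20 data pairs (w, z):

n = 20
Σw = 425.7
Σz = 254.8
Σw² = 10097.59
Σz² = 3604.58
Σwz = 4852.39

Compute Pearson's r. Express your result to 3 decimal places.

-0.937

r = (nΣwz − ΣwΣz) / √[(nΣw² − (Σw)²)(nΣz² − (Σz)²)]
Numerator: 20×4852.39 − 425.7×254.8 = -11420.56
Denominator: √[(201951.8 − 181220.49)(72091.6 − 64923.04)] = √[20731.31 × 7168.56] = 12190.7194
r = -11420.56 / 12190.7194 ≈ -0.937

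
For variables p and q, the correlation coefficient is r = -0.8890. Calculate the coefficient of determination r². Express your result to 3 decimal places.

r² = (-0.8890)² = 0.790

0.790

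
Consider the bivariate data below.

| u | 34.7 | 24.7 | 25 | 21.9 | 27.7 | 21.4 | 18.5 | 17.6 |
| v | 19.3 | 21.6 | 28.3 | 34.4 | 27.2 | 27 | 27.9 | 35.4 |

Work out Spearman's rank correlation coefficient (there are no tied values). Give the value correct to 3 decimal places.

Rank u: 8, 5, 6, 4, 7, 3, 2, 1
Rank v: 1, 2, 6, 7, 4, 3, 5, 8
d = rank(u) − rank(v): 7, 3, 0, -3, 3, 0, -3, -7; Σd² = 134
ρ = 1 − 6Σd² / [n(n²−1)] = 1 − 6×134 / (8×63) = 1 − 804/504 ≈ -0.595

-0.595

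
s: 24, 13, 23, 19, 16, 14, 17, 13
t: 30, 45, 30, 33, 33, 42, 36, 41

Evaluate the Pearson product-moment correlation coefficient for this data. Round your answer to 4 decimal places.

-0.8982

n = 8, Σs = 139, Σt = 290, Σs² = 2545, Σt² = 10744, Σst = 4883
nΣst − ΣsΣt = 39064 − 40310 = -1246
nΣs² − (Σs)² = 20360 − 19321 = 1039; nΣt² − (Σt)² = 85952 − 84100 = 1852
r = -1246 / √(1039 × 1852) = -1246 / 1387.1655 ≈ -0.8982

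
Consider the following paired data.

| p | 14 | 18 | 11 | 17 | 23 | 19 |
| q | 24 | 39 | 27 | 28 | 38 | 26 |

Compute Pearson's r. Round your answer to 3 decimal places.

n = 6, Σp = 102, Σq = 182, Σp² = 1820, Σq² = 5730, Σpq = 3179
nΣpq − ΣpΣq = 19074 − 18564 = 510
nΣp² − (Σp)² = 10920 − 10404 = 516; nΣq² − (Σq)² = 34380 − 33124 = 1256
r = 510 / √(516 × 1256) = 510 / 805.0441 ≈ 0.634

0.634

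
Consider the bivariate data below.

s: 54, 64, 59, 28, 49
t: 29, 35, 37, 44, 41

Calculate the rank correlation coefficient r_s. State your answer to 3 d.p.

Rank s: 3, 5, 4, 1, 2
Rank t: 1, 2, 3, 5, 4
d = rank(s) − rank(t): 2, 3, 1, -4, -2; Σd² = 34
ρ = 1 − 6Σd² / [n(n²−1)] = 1 − 6×34 / (5×24) = 1 − 204/120 ≈ -0.700

-0.700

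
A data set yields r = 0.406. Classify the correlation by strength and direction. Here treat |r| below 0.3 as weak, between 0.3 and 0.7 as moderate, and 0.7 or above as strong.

r = 0.406 > 0 so the relationship is positive.
|r| = 0.406, which falls in the moderate range.

moderate positive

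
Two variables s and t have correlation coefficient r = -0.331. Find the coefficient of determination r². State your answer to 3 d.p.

0.110

r² = (-0.331)² = 0.110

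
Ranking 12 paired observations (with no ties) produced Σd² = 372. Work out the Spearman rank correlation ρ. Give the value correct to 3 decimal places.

-0.301

ρ = 1 − 6Σd² / [n(n²−1)] = 1 − 6×372 / (12×143)
  = 1 − 2232/1716 = 1 − 1.3007 ≈ -0.301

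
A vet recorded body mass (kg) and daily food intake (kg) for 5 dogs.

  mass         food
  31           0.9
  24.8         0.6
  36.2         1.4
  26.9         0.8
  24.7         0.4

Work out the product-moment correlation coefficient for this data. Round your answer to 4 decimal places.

0.9626

n = 5, Σx = 143.6, Σy = 4.1, Σx² = 4220.18, Σy² = 3.93, Σxy = 124.86
nΣxy − ΣxΣy = 624.3 − 588.76 = 35.54
nΣx² − (Σx)² = 21100.9 − 20620.96 = 479.94; nΣy² − (Σy)² = 19.65 − 16.81 = 2.84
r = 35.54 / √(479.94 × 2.84) = 35.54 / 36.9192 ≈ 0.9626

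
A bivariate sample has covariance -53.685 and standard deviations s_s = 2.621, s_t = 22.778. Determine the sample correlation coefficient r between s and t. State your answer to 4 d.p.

-0.8992

r = Cov(s,t) / (s_s · s_t) = -53.685 / (2.621 × 22.778)
  = -53.685 / 59.7011 ≈ -0.8992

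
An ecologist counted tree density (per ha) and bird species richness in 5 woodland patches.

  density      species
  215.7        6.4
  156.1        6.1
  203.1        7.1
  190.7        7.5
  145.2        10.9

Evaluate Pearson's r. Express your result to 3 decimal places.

n = 5, Σx = 910.8, Σy = 38, Σx² = 169592.84, Σy² = 303.64, Σxy = 6787.63
nΣxy − ΣxΣy = 33938.15 − 34610.4 = -672.25
nΣx² − (Σx)² = 847964.2 − 829556.64 = 18407.56; nΣy² − (Σy)² = 1518.2 − 1444 = 74.2
r = -672.25 / √(18407.56 × 74.2) = -672.25 / 1168.6920 ≈ -0.575

-0.575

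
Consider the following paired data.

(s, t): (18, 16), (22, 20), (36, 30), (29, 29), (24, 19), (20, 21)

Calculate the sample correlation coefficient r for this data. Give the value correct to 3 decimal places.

0.913

n = 6, Σs = 149, Σt = 135, Σs² = 3921, Σt² = 3199, Σst = 3525
nΣst − ΣsΣt = 21150 − 20115 = 1035
nΣs² − (Σs)² = 23526 − 22201 = 1325; nΣt² − (Σt)² = 19194 − 18225 = 969
r = 1035 / √(1325 × 969) = 1035 / 1133.1041 ≈ 0.913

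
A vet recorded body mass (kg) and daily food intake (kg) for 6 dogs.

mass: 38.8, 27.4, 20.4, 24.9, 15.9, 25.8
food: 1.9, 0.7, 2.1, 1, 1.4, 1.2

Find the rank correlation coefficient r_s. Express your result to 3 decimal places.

Rank mass: 6, 5, 2, 3, 1, 4
Rank food: 5, 1, 6, 2, 4, 3
d = rank(mass) − rank(food): 1, 4, -4, 1, -3, 1; Σd² = 44
ρ = 1 − 6Σd² / [n(n²−1)] = 1 − 6×44 / (6×35) = 1 − 264/210 ≈ -0.257

-0.257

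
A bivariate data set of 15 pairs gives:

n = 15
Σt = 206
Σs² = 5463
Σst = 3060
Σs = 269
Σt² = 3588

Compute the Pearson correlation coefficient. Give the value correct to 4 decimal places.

-0.9108

r = (nΣst − ΣsΣt) / √[(nΣs² − (Σs)²)(nΣt² − (Σt)²)]
Numerator: 15×3060 − 269×206 = -9514
Denominator: √[(81945 − 72361)(53820 − 42436)] = √[9584 × 11384] = 10445.2983
r = -9514 / 10445.2983 ≈ -0.9108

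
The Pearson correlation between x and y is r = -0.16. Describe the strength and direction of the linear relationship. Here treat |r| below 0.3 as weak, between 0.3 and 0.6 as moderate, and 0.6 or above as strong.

r = -0.16 < 0 so the relationship is negative.
|r| = 0.16, which falls in the weak range.

weak negative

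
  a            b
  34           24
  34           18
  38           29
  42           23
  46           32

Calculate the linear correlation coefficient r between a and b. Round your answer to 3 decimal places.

0.697

n = 5, Σa = 194, Σb = 126, Σa² = 7636, Σb² = 3294, Σab = 4968
nΣab − ΣaΣb = 24840 − 24444 = 396
nΣa² − (Σa)² = 38180 − 37636 = 544; nΣb² − (Σb)² = 16470 − 15876 = 594
r = 396 / √(544 × 594) = 396 / 568.4505 ≈ 0.697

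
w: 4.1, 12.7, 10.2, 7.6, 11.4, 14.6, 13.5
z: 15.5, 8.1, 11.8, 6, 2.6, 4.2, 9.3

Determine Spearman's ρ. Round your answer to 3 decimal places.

-0.464

Rank w: 1, 5, 3, 2, 4, 7, 6
Rank z: 7, 4, 6, 3, 1, 2, 5
d = rank(w) − rank(z): -6, 1, -3, -1, 3, 5, 1; Σd² = 82
ρ = 1 − 6Σd² / [n(n²−1)] = 1 − 6×82 / (7×48) = 1 − 492/336 ≈ -0.464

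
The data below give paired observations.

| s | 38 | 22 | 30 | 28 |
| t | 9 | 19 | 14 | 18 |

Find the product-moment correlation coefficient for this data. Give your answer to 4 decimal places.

n = 4, Σs = 118, Σt = 60, Σs² = 3612, Σt² = 962, Σst = 1684
nΣst − ΣsΣt = 6736 − 7080 = -344
nΣs² − (Σs)² = 14448 − 13924 = 524; nΣt² − (Σt)² = 3848 − 3600 = 248
r = -344 / √(524 × 248) = -344 / 360.4886 ≈ -0.9543

-0.9543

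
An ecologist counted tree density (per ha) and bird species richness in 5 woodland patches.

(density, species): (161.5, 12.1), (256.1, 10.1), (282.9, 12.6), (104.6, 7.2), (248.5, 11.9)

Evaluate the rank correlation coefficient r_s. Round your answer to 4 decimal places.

0.6000

Rank density: 2, 4, 5, 1, 3
Rank species: 4, 2, 5, 1, 3
d = rank(density) − rank(species): -2, 2, 0, 0, 0; Σd² = 8
ρ = 1 − 6Σd² / [n(n²−1)] = 1 − 6×8 / (5×24) = 1 − 48/120 ≈ 0.6000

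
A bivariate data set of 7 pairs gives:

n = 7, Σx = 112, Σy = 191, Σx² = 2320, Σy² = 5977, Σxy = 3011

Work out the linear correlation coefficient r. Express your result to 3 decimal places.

-0.071

r = (nΣxy − ΣxΣy) / √[(nΣx² − (Σx)²)(nΣy² − (Σy)²)]
Numerator: 7×3011 − 112×191 = -315
Denominator: √[(16240 − 12544)(41839 − 36481)] = √[3696 × 5358] = 4450.0751
r = -315 / 4450.0751 ≈ -0.071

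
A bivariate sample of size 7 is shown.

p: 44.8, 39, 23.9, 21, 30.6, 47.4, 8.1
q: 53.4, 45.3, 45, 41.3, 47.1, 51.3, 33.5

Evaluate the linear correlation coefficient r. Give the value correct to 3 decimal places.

0.935

n = 7, Σp = 214.8, Σq = 316.9, Σp² = 7788.98, Σq² = 14606.69, Σpq = 10246.05
nΣpq − ΣpΣq = 71722.35 − 68070.12 = 3652.23
nΣp² − (Σp)² = 54522.86 − 46139.04 = 8383.82; nΣq² − (Σq)² = 102246.83 − 100425.61 = 1821.22
r = 3652.23 / √(8383.82 × 1821.22) = 3652.23 / 3907.5287 ≈ 0.935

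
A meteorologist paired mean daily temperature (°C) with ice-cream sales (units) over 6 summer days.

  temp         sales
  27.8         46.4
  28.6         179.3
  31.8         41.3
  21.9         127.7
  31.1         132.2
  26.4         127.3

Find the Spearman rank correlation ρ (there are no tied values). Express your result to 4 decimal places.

-0.1429

Rank temp: 3, 4, 6, 1, 5, 2
Rank sales: 2, 6, 1, 4, 5, 3
d = rank(temp) − rank(sales): 1, -2, 5, -3, 0, -1; Σd² = 40
ρ = 1 − 6Σd² / [n(n²−1)] = 1 − 6×40 / (6×35) = 1 − 240/210 ≈ -0.1429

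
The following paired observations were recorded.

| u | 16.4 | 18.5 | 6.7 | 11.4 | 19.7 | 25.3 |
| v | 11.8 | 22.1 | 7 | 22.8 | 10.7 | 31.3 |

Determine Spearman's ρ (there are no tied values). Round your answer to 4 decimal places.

Rank u: 3, 4, 1, 2, 5, 6
Rank v: 3, 4, 1, 5, 2, 6
d = rank(u) − rank(v): 0, 0, 0, -3, 3, 0; Σd² = 18
ρ = 1 − 6Σd² / [n(n²−1)] = 1 − 6×18 / (6×35) = 1 − 108/210 ≈ 0.4857

0.4857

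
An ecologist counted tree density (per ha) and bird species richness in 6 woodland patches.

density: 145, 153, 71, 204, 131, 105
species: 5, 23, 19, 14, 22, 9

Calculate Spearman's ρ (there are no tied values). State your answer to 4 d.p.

Rank density: 4, 5, 1, 6, 3, 2
Rank species: 1, 6, 4, 3, 5, 2
d = rank(density) − rank(species): 3, -1, -3, 3, -2, 0; Σd² = 32
ρ = 1 − 6Σd² / [n(n²−1)] = 1 − 6×32 / (6×35) = 1 − 192/210 ≈ 0.0857

0.0857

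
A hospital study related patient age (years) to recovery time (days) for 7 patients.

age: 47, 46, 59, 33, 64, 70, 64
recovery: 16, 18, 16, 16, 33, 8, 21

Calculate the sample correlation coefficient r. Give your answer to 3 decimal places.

0.108

n = 7, Σx = 383, Σy = 128, Σx² = 21987, Σy² = 2686, Σxy = 7068
nΣxy − ΣxΣy = 49476 − 49024 = 452
nΣx² − (Σx)² = 153909 − 146689 = 7220; nΣy² − (Σy)² = 18802 − 16384 = 2418
r = 452 / √(7220 × 2418) = 452 / 4178.2724 ≈ 0.108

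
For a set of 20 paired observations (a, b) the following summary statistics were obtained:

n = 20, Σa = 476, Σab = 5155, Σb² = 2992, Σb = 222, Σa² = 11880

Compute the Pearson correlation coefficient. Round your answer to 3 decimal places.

-0.238

r = (nΣab − ΣaΣb) / √[(nΣa² − (Σa)²)(nΣb² − (Σb)²)]
Numerator: 20×5155 − 476×222 = -2572
Denominator: √[(237600 − 226576)(59840 − 49284)] = √[11024 × 10556] = 10787.4624
r = -2572 / 10787.4624 ≈ -0.238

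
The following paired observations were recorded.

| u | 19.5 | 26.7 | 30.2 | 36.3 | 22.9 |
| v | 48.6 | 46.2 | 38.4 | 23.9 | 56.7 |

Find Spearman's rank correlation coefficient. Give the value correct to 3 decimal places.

-0.900

Rank u: 1, 3, 4, 5, 2
Rank v: 4, 3, 2, 1, 5
d = rank(u) − rank(v): -3, 0, 2, 4, -3; Σd² = 38
ρ = 1 − 6Σd² / [n(n²−1)] = 1 − 6×38 / (5×24) = 1 − 228/120 ≈ -0.900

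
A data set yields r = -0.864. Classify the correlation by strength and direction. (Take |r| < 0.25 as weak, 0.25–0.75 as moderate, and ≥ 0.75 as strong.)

strong negative

r = -0.864 < 0 so the relationship is negative.
|r| = 0.864, which falls in the strong range.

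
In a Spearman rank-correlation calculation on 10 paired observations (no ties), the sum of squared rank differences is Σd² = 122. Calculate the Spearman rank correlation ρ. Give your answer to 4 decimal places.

0.2606

ρ = 1 − 6Σd² / [n(n²−1)] = 1 − 6×122 / (10×99)
  = 1 − 732/990 = 1 − 0.73939 ≈ 0.2606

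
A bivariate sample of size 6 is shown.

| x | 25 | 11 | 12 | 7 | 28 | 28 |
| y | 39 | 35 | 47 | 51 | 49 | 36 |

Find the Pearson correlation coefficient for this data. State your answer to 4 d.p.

n = 6, Σx = 111, Σy = 257, Σx² = 2507, Σy² = 11253, Σxy = 4661
nΣxy − ΣxΣy = 27966 − 28527 = -561
nΣx² − (Σx)² = 15042 − 12321 = 2721; nΣy² − (Σy)² = 67518 − 66049 = 1469
r = -561 / √(2721 × 1469) = -561 / 1999.2871 ≈ -0.2806

-0.2806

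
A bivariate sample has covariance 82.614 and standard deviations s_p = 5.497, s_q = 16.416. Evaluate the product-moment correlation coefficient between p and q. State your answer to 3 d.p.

0.916

r = Cov(p,q) / (s_p · s_q) = 82.614 / (5.497 × 16.416)
  = 82.614 / 90.2388 ≈ 0.916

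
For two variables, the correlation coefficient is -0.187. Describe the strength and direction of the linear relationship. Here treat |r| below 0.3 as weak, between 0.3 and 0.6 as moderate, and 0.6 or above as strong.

r = -0.187 < 0 so the relationship is negative.
|r| = 0.187, which falls in the weak range.

weak negative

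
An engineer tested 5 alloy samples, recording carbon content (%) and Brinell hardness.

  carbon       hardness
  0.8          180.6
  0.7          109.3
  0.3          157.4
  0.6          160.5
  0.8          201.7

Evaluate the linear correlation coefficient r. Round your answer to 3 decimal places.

0.273

n = 5, Σx = 3.2, Σy = 809.5, Σx² = 2.22, Σy² = 135780.75, Σxy = 525.87
nΣxy − ΣxΣy = 2629.35 − 2590.4 = 38.95
nΣx² − (Σx)² = 11.1 − 10.24 = 0.86; nΣy² − (Σy)² = 678903.75 − 655290.25 = 23613.5
r = 38.95 / √(0.86 × 23613.5) = 38.95 / 142.5048 ≈ 0.273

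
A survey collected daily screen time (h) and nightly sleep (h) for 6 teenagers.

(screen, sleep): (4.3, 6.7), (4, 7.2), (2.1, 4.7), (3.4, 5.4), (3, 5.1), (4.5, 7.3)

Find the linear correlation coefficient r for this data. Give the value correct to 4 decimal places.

n = 6, Σx = 21.3, Σy = 36.4, Σx² = 79.71, Σy² = 227.28, Σxy = 133.99
nΣxy − ΣxΣy = 803.94 − 775.32 = 28.62
nΣx² − (Σx)² = 478.26 − 453.69 = 24.57; nΣy² − (Σy)² = 1363.68 − 1324.96 = 38.72
r = 28.62 / √(24.57 × 38.72) = 28.62 / 30.8440 ≈ 0.9279

0.9279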